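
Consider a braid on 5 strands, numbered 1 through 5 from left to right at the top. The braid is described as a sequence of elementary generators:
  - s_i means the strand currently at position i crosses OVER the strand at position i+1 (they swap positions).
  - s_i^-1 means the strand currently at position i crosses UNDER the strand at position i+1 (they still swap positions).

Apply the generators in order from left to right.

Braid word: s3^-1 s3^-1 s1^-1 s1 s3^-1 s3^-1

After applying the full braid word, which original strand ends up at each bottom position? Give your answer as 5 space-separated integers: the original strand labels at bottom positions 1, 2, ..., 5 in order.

Gen 1 (s3^-1): strand 3 crosses under strand 4. Perm now: [1 2 4 3 5]
Gen 2 (s3^-1): strand 4 crosses under strand 3. Perm now: [1 2 3 4 5]
Gen 3 (s1^-1): strand 1 crosses under strand 2. Perm now: [2 1 3 4 5]
Gen 4 (s1): strand 2 crosses over strand 1. Perm now: [1 2 3 4 5]
Gen 5 (s3^-1): strand 3 crosses under strand 4. Perm now: [1 2 4 3 5]
Gen 6 (s3^-1): strand 4 crosses under strand 3. Perm now: [1 2 3 4 5]

Answer: 1 2 3 4 5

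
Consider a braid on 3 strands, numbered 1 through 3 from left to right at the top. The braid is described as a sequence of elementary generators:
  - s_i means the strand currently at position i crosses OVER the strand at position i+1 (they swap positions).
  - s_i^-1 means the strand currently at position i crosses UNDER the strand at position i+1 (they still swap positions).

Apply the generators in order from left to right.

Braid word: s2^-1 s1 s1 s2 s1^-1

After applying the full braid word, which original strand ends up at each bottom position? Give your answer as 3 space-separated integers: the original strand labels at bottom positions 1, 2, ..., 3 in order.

Gen 1 (s2^-1): strand 2 crosses under strand 3. Perm now: [1 3 2]
Gen 2 (s1): strand 1 crosses over strand 3. Perm now: [3 1 2]
Gen 3 (s1): strand 3 crosses over strand 1. Perm now: [1 3 2]
Gen 4 (s2): strand 3 crosses over strand 2. Perm now: [1 2 3]
Gen 5 (s1^-1): strand 1 crosses under strand 2. Perm now: [2 1 3]

Answer: 2 1 3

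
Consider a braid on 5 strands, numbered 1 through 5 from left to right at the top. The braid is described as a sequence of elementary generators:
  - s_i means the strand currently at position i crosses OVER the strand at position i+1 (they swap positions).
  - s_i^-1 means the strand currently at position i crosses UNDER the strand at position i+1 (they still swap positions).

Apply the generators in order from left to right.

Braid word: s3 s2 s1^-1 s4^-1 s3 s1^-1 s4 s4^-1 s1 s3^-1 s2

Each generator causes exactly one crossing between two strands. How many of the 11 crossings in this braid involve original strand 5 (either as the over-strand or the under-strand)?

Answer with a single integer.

Answer: 3

Derivation:
Gen 1: crossing 3x4. Involves strand 5? no. Count so far: 0
Gen 2: crossing 2x4. Involves strand 5? no. Count so far: 0
Gen 3: crossing 1x4. Involves strand 5? no. Count so far: 0
Gen 4: crossing 3x5. Involves strand 5? yes. Count so far: 1
Gen 5: crossing 2x5. Involves strand 5? yes. Count so far: 2
Gen 6: crossing 4x1. Involves strand 5? no. Count so far: 2
Gen 7: crossing 2x3. Involves strand 5? no. Count so far: 2
Gen 8: crossing 3x2. Involves strand 5? no. Count so far: 2
Gen 9: crossing 1x4. Involves strand 5? no. Count so far: 2
Gen 10: crossing 5x2. Involves strand 5? yes. Count so far: 3
Gen 11: crossing 1x2. Involves strand 5? no. Count so far: 3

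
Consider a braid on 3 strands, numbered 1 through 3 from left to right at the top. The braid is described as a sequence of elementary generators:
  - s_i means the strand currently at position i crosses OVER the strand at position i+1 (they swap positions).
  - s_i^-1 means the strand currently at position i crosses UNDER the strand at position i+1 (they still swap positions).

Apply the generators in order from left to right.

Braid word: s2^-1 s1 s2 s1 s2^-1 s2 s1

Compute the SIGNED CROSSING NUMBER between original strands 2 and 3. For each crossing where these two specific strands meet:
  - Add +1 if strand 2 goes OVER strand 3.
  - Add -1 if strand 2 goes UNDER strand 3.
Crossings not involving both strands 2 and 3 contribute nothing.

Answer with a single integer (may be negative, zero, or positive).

Gen 1: 2 under 3. Both 2&3? yes. Contrib: -1. Sum: -1
Gen 2: crossing 1x3. Both 2&3? no. Sum: -1
Gen 3: crossing 1x2. Both 2&3? no. Sum: -1
Gen 4: 3 over 2. Both 2&3? yes. Contrib: -1. Sum: -2
Gen 5: crossing 3x1. Both 2&3? no. Sum: -2
Gen 6: crossing 1x3. Both 2&3? no. Sum: -2
Gen 7: 2 over 3. Both 2&3? yes. Contrib: +1. Sum: -1

Answer: -1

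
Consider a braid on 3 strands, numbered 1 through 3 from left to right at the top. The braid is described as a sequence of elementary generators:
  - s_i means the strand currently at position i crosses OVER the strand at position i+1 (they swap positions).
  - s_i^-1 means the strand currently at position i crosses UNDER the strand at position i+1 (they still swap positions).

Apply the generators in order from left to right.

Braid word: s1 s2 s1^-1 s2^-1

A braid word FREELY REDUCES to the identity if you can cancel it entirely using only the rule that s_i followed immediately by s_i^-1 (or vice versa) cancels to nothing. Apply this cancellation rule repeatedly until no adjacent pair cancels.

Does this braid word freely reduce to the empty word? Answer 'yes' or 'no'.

Gen 1 (s1): push. Stack: [s1]
Gen 2 (s2): push. Stack: [s1 s2]
Gen 3 (s1^-1): push. Stack: [s1 s2 s1^-1]
Gen 4 (s2^-1): push. Stack: [s1 s2 s1^-1 s2^-1]
Reduced word: s1 s2 s1^-1 s2^-1

Answer: no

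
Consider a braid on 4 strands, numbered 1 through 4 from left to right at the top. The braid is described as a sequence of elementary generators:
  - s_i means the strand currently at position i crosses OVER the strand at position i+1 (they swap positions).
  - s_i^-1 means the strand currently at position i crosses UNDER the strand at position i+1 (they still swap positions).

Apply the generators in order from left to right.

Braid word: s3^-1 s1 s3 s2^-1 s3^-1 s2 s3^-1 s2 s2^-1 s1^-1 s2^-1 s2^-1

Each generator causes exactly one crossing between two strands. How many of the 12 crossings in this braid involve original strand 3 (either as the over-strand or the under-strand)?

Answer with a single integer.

Gen 1: crossing 3x4. Involves strand 3? yes. Count so far: 1
Gen 2: crossing 1x2. Involves strand 3? no. Count so far: 1
Gen 3: crossing 4x3. Involves strand 3? yes. Count so far: 2
Gen 4: crossing 1x3. Involves strand 3? yes. Count so far: 3
Gen 5: crossing 1x4. Involves strand 3? no. Count so far: 3
Gen 6: crossing 3x4. Involves strand 3? yes. Count so far: 4
Gen 7: crossing 3x1. Involves strand 3? yes. Count so far: 5
Gen 8: crossing 4x1. Involves strand 3? no. Count so far: 5
Gen 9: crossing 1x4. Involves strand 3? no. Count so far: 5
Gen 10: crossing 2x4. Involves strand 3? no. Count so far: 5
Gen 11: crossing 2x1. Involves strand 3? no. Count so far: 5
Gen 12: crossing 1x2. Involves strand 3? no. Count so far: 5

Answer: 5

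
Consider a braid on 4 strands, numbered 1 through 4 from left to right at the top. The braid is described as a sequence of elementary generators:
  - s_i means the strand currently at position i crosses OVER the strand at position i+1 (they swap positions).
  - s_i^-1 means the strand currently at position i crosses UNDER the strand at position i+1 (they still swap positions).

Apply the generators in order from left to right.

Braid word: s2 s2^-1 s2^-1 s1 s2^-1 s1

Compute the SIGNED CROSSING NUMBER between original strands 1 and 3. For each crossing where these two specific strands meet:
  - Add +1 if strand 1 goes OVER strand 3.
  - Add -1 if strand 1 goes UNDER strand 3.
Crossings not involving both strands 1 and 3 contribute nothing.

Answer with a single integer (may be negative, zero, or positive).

Gen 1: crossing 2x3. Both 1&3? no. Sum: 0
Gen 2: crossing 3x2. Both 1&3? no. Sum: 0
Gen 3: crossing 2x3. Both 1&3? no. Sum: 0
Gen 4: 1 over 3. Both 1&3? yes. Contrib: +1. Sum: 1
Gen 5: crossing 1x2. Both 1&3? no. Sum: 1
Gen 6: crossing 3x2. Both 1&3? no. Sum: 1

Answer: 1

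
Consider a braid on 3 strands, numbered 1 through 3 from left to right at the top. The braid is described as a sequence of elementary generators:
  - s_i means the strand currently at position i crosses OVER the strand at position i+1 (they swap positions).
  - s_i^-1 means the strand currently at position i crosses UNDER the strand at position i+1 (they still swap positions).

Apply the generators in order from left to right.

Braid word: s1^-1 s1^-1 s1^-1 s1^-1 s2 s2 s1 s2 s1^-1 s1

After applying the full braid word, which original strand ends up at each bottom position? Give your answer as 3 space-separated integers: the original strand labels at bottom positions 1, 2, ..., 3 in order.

Answer: 2 3 1

Derivation:
Gen 1 (s1^-1): strand 1 crosses under strand 2. Perm now: [2 1 3]
Gen 2 (s1^-1): strand 2 crosses under strand 1. Perm now: [1 2 3]
Gen 3 (s1^-1): strand 1 crosses under strand 2. Perm now: [2 1 3]
Gen 4 (s1^-1): strand 2 crosses under strand 1. Perm now: [1 2 3]
Gen 5 (s2): strand 2 crosses over strand 3. Perm now: [1 3 2]
Gen 6 (s2): strand 3 crosses over strand 2. Perm now: [1 2 3]
Gen 7 (s1): strand 1 crosses over strand 2. Perm now: [2 1 3]
Gen 8 (s2): strand 1 crosses over strand 3. Perm now: [2 3 1]
Gen 9 (s1^-1): strand 2 crosses under strand 3. Perm now: [3 2 1]
Gen 10 (s1): strand 3 crosses over strand 2. Perm now: [2 3 1]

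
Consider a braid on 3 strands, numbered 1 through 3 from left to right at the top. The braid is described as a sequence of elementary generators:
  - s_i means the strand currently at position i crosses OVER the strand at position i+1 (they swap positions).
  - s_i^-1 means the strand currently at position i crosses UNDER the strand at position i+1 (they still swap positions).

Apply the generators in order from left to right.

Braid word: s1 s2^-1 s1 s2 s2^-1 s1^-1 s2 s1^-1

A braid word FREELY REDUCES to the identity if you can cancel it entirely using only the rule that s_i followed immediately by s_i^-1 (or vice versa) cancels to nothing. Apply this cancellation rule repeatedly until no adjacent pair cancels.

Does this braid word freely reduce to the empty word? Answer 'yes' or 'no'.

Gen 1 (s1): push. Stack: [s1]
Gen 2 (s2^-1): push. Stack: [s1 s2^-1]
Gen 3 (s1): push. Stack: [s1 s2^-1 s1]
Gen 4 (s2): push. Stack: [s1 s2^-1 s1 s2]
Gen 5 (s2^-1): cancels prior s2. Stack: [s1 s2^-1 s1]
Gen 6 (s1^-1): cancels prior s1. Stack: [s1 s2^-1]
Gen 7 (s2): cancels prior s2^-1. Stack: [s1]
Gen 8 (s1^-1): cancels prior s1. Stack: []
Reduced word: (empty)

Answer: yes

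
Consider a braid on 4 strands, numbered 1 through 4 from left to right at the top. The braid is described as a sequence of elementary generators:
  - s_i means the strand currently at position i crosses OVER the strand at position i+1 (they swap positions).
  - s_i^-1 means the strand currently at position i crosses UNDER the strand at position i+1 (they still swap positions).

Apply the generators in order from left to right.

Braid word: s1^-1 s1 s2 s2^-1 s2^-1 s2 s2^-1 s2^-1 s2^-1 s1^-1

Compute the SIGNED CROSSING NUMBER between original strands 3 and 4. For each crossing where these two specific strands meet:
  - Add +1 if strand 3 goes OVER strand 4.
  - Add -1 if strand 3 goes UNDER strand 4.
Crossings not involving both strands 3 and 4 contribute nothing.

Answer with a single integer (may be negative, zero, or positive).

Answer: 0

Derivation:
Gen 1: crossing 1x2. Both 3&4? no. Sum: 0
Gen 2: crossing 2x1. Both 3&4? no. Sum: 0
Gen 3: crossing 2x3. Both 3&4? no. Sum: 0
Gen 4: crossing 3x2. Both 3&4? no. Sum: 0
Gen 5: crossing 2x3. Both 3&4? no. Sum: 0
Gen 6: crossing 3x2. Both 3&4? no. Sum: 0
Gen 7: crossing 2x3. Both 3&4? no. Sum: 0
Gen 8: crossing 3x2. Both 3&4? no. Sum: 0
Gen 9: crossing 2x3. Both 3&4? no. Sum: 0
Gen 10: crossing 1x3. Both 3&4? no. Sum: 0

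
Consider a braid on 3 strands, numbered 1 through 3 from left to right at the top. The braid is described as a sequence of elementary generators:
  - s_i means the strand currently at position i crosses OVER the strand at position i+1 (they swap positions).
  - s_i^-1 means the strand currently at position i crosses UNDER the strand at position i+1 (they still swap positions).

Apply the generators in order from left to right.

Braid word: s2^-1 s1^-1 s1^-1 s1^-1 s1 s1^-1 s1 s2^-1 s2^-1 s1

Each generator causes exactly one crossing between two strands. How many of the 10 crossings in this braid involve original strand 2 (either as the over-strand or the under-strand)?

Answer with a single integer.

Gen 1: crossing 2x3. Involves strand 2? yes. Count so far: 1
Gen 2: crossing 1x3. Involves strand 2? no. Count so far: 1
Gen 3: crossing 3x1. Involves strand 2? no. Count so far: 1
Gen 4: crossing 1x3. Involves strand 2? no. Count so far: 1
Gen 5: crossing 3x1. Involves strand 2? no. Count so far: 1
Gen 6: crossing 1x3. Involves strand 2? no. Count so far: 1
Gen 7: crossing 3x1. Involves strand 2? no. Count so far: 1
Gen 8: crossing 3x2. Involves strand 2? yes. Count so far: 2
Gen 9: crossing 2x3. Involves strand 2? yes. Count so far: 3
Gen 10: crossing 1x3. Involves strand 2? no. Count so far: 3

Answer: 3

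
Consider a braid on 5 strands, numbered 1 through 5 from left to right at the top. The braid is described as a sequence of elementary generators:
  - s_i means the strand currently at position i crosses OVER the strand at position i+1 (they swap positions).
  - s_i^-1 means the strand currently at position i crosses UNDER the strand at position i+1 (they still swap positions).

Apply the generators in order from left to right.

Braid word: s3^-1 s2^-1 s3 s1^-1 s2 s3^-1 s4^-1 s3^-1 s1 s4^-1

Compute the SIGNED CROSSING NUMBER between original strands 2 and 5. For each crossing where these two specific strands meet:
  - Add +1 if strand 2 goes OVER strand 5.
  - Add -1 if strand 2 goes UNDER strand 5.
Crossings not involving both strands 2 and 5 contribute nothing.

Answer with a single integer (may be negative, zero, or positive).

Gen 1: crossing 3x4. Both 2&5? no. Sum: 0
Gen 2: crossing 2x4. Both 2&5? no. Sum: 0
Gen 3: crossing 2x3. Both 2&5? no. Sum: 0
Gen 4: crossing 1x4. Both 2&5? no. Sum: 0
Gen 5: crossing 1x3. Both 2&5? no. Sum: 0
Gen 6: crossing 1x2. Both 2&5? no. Sum: 0
Gen 7: crossing 1x5. Both 2&5? no. Sum: 0
Gen 8: 2 under 5. Both 2&5? yes. Contrib: -1. Sum: -1
Gen 9: crossing 4x3. Both 2&5? no. Sum: -1
Gen 10: crossing 2x1. Both 2&5? no. Sum: -1

Answer: -1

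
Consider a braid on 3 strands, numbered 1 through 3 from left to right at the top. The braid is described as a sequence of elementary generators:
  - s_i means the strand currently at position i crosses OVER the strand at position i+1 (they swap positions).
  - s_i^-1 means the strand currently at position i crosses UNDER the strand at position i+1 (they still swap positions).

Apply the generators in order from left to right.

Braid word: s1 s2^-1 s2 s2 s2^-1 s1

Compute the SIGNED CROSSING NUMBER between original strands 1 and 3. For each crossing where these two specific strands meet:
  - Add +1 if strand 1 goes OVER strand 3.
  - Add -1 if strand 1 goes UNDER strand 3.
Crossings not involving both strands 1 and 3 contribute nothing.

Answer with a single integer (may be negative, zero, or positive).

Answer: 0

Derivation:
Gen 1: crossing 1x2. Both 1&3? no. Sum: 0
Gen 2: 1 under 3. Both 1&3? yes. Contrib: -1. Sum: -1
Gen 3: 3 over 1. Both 1&3? yes. Contrib: -1. Sum: -2
Gen 4: 1 over 3. Both 1&3? yes. Contrib: +1. Sum: -1
Gen 5: 3 under 1. Both 1&3? yes. Contrib: +1. Sum: 0
Gen 6: crossing 2x1. Both 1&3? no. Sum: 0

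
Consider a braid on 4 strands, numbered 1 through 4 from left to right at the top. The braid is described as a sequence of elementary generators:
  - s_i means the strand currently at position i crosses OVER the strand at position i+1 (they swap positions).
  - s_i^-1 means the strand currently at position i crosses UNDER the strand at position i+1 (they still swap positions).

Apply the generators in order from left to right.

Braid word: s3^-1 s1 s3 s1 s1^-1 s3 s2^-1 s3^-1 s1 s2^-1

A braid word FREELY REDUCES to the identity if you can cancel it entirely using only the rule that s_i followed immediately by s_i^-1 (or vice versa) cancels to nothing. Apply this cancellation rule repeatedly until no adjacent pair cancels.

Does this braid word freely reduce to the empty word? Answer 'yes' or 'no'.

Gen 1 (s3^-1): push. Stack: [s3^-1]
Gen 2 (s1): push. Stack: [s3^-1 s1]
Gen 3 (s3): push. Stack: [s3^-1 s1 s3]
Gen 4 (s1): push. Stack: [s3^-1 s1 s3 s1]
Gen 5 (s1^-1): cancels prior s1. Stack: [s3^-1 s1 s3]
Gen 6 (s3): push. Stack: [s3^-1 s1 s3 s3]
Gen 7 (s2^-1): push. Stack: [s3^-1 s1 s3 s3 s2^-1]
Gen 8 (s3^-1): push. Stack: [s3^-1 s1 s3 s3 s2^-1 s3^-1]
Gen 9 (s1): push. Stack: [s3^-1 s1 s3 s3 s2^-1 s3^-1 s1]
Gen 10 (s2^-1): push. Stack: [s3^-1 s1 s3 s3 s2^-1 s3^-1 s1 s2^-1]
Reduced word: s3^-1 s1 s3 s3 s2^-1 s3^-1 s1 s2^-1

Answer: no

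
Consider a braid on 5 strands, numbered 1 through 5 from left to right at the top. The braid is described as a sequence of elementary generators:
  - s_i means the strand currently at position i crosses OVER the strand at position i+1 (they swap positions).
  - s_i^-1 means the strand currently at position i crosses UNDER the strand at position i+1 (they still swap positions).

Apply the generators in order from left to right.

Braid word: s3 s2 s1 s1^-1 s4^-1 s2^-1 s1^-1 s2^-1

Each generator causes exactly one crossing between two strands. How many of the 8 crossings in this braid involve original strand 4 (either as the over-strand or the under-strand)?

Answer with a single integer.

Answer: 6

Derivation:
Gen 1: crossing 3x4. Involves strand 4? yes. Count so far: 1
Gen 2: crossing 2x4. Involves strand 4? yes. Count so far: 2
Gen 3: crossing 1x4. Involves strand 4? yes. Count so far: 3
Gen 4: crossing 4x1. Involves strand 4? yes. Count so far: 4
Gen 5: crossing 3x5. Involves strand 4? no. Count so far: 4
Gen 6: crossing 4x2. Involves strand 4? yes. Count so far: 5
Gen 7: crossing 1x2. Involves strand 4? no. Count so far: 5
Gen 8: crossing 1x4. Involves strand 4? yes. Count so far: 6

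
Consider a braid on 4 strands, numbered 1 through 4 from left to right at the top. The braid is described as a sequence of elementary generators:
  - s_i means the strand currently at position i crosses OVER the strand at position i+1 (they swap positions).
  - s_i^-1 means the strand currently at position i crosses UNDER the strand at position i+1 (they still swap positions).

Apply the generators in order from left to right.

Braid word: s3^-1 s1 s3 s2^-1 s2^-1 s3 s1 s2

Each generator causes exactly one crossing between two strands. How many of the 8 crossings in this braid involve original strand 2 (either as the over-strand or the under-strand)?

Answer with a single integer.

Answer: 3

Derivation:
Gen 1: crossing 3x4. Involves strand 2? no. Count so far: 0
Gen 2: crossing 1x2. Involves strand 2? yes. Count so far: 1
Gen 3: crossing 4x3. Involves strand 2? no. Count so far: 1
Gen 4: crossing 1x3. Involves strand 2? no. Count so far: 1
Gen 5: crossing 3x1. Involves strand 2? no. Count so far: 1
Gen 6: crossing 3x4. Involves strand 2? no. Count so far: 1
Gen 7: crossing 2x1. Involves strand 2? yes. Count so far: 2
Gen 8: crossing 2x4. Involves strand 2? yes. Count so far: 3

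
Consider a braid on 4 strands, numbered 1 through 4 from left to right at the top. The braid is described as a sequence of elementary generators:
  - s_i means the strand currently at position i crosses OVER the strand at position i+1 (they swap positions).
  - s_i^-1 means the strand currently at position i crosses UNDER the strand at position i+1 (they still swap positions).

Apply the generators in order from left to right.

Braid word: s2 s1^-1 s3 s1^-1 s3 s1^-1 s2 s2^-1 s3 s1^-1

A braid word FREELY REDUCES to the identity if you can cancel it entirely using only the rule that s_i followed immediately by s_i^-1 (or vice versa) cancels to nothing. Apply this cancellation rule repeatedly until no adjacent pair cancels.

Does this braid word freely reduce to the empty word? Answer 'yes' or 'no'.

Answer: no

Derivation:
Gen 1 (s2): push. Stack: [s2]
Gen 2 (s1^-1): push. Stack: [s2 s1^-1]
Gen 3 (s3): push. Stack: [s2 s1^-1 s3]
Gen 4 (s1^-1): push. Stack: [s2 s1^-1 s3 s1^-1]
Gen 5 (s3): push. Stack: [s2 s1^-1 s3 s1^-1 s3]
Gen 6 (s1^-1): push. Stack: [s2 s1^-1 s3 s1^-1 s3 s1^-1]
Gen 7 (s2): push. Stack: [s2 s1^-1 s3 s1^-1 s3 s1^-1 s2]
Gen 8 (s2^-1): cancels prior s2. Stack: [s2 s1^-1 s3 s1^-1 s3 s1^-1]
Gen 9 (s3): push. Stack: [s2 s1^-1 s3 s1^-1 s3 s1^-1 s3]
Gen 10 (s1^-1): push. Stack: [s2 s1^-1 s3 s1^-1 s3 s1^-1 s3 s1^-1]
Reduced word: s2 s1^-1 s3 s1^-1 s3 s1^-1 s3 s1^-1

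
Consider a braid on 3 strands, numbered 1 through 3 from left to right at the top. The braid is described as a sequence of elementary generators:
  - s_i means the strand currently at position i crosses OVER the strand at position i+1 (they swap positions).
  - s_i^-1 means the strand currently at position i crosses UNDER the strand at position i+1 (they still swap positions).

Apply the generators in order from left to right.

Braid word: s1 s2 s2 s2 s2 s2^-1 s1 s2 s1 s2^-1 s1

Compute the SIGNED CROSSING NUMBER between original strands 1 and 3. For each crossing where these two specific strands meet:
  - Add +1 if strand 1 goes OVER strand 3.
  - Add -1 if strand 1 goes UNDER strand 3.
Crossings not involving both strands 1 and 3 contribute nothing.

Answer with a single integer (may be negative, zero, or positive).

Gen 1: crossing 1x2. Both 1&3? no. Sum: 0
Gen 2: 1 over 3. Both 1&3? yes. Contrib: +1. Sum: 1
Gen 3: 3 over 1. Both 1&3? yes. Contrib: -1. Sum: 0
Gen 4: 1 over 3. Both 1&3? yes. Contrib: +1. Sum: 1
Gen 5: 3 over 1. Both 1&3? yes. Contrib: -1. Sum: 0
Gen 6: 1 under 3. Both 1&3? yes. Contrib: -1. Sum: -1
Gen 7: crossing 2x3. Both 1&3? no. Sum: -1
Gen 8: crossing 2x1. Both 1&3? no. Sum: -1
Gen 9: 3 over 1. Both 1&3? yes. Contrib: -1. Sum: -2
Gen 10: crossing 3x2. Both 1&3? no. Sum: -2
Gen 11: crossing 1x2. Both 1&3? no. Sum: -2

Answer: -2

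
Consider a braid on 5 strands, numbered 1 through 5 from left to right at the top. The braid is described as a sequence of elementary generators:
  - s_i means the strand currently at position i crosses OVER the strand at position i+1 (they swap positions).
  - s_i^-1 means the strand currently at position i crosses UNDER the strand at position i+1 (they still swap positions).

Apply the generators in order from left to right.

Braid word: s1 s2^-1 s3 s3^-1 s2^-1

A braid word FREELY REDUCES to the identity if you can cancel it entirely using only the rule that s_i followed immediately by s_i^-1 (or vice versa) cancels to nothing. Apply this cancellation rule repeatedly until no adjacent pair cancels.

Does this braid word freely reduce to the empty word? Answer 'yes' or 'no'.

Answer: no

Derivation:
Gen 1 (s1): push. Stack: [s1]
Gen 2 (s2^-1): push. Stack: [s1 s2^-1]
Gen 3 (s3): push. Stack: [s1 s2^-1 s3]
Gen 4 (s3^-1): cancels prior s3. Stack: [s1 s2^-1]
Gen 5 (s2^-1): push. Stack: [s1 s2^-1 s2^-1]
Reduced word: s1 s2^-1 s2^-1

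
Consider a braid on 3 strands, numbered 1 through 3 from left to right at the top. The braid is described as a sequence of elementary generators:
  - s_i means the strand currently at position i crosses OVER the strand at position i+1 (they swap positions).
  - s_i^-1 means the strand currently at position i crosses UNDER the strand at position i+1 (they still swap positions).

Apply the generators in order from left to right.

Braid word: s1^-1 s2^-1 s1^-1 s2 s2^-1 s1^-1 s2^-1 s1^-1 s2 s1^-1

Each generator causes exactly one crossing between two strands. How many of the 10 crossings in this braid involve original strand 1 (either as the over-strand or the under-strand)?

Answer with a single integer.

Answer: 7

Derivation:
Gen 1: crossing 1x2. Involves strand 1? yes. Count so far: 1
Gen 2: crossing 1x3. Involves strand 1? yes. Count so far: 2
Gen 3: crossing 2x3. Involves strand 1? no. Count so far: 2
Gen 4: crossing 2x1. Involves strand 1? yes. Count so far: 3
Gen 5: crossing 1x2. Involves strand 1? yes. Count so far: 4
Gen 6: crossing 3x2. Involves strand 1? no. Count so far: 4
Gen 7: crossing 3x1. Involves strand 1? yes. Count so far: 5
Gen 8: crossing 2x1. Involves strand 1? yes. Count so far: 6
Gen 9: crossing 2x3. Involves strand 1? no. Count so far: 6
Gen 10: crossing 1x3. Involves strand 1? yes. Count so far: 7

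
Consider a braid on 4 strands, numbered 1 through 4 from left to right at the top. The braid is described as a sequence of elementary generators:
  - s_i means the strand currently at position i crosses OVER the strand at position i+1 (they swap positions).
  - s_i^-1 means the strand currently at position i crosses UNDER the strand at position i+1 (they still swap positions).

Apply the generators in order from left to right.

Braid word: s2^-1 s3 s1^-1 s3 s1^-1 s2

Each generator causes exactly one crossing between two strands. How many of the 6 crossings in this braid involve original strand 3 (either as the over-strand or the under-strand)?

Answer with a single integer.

Gen 1: crossing 2x3. Involves strand 3? yes. Count so far: 1
Gen 2: crossing 2x4. Involves strand 3? no. Count so far: 1
Gen 3: crossing 1x3. Involves strand 3? yes. Count so far: 2
Gen 4: crossing 4x2. Involves strand 3? no. Count so far: 2
Gen 5: crossing 3x1. Involves strand 3? yes. Count so far: 3
Gen 6: crossing 3x2. Involves strand 3? yes. Count so far: 4

Answer: 4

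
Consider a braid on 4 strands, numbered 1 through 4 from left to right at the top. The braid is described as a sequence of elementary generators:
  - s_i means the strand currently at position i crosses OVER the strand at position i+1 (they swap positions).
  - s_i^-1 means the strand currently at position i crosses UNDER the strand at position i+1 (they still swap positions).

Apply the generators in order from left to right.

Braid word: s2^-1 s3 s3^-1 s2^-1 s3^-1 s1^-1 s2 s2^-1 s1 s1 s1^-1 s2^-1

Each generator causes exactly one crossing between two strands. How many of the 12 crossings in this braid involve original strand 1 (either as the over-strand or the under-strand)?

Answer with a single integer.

Answer: 6

Derivation:
Gen 1: crossing 2x3. Involves strand 1? no. Count so far: 0
Gen 2: crossing 2x4. Involves strand 1? no. Count so far: 0
Gen 3: crossing 4x2. Involves strand 1? no. Count so far: 0
Gen 4: crossing 3x2. Involves strand 1? no. Count so far: 0
Gen 5: crossing 3x4. Involves strand 1? no. Count so far: 0
Gen 6: crossing 1x2. Involves strand 1? yes. Count so far: 1
Gen 7: crossing 1x4. Involves strand 1? yes. Count so far: 2
Gen 8: crossing 4x1. Involves strand 1? yes. Count so far: 3
Gen 9: crossing 2x1. Involves strand 1? yes. Count so far: 4
Gen 10: crossing 1x2. Involves strand 1? yes. Count so far: 5
Gen 11: crossing 2x1. Involves strand 1? yes. Count so far: 6
Gen 12: crossing 2x4. Involves strand 1? no. Count so far: 6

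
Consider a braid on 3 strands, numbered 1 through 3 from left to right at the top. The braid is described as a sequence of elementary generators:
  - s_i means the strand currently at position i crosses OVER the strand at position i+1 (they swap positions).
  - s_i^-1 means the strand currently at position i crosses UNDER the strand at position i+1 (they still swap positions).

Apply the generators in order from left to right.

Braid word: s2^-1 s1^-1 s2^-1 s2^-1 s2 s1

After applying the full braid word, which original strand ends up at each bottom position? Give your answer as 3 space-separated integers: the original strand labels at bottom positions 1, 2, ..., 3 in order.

Answer: 2 3 1

Derivation:
Gen 1 (s2^-1): strand 2 crosses under strand 3. Perm now: [1 3 2]
Gen 2 (s1^-1): strand 1 crosses under strand 3. Perm now: [3 1 2]
Gen 3 (s2^-1): strand 1 crosses under strand 2. Perm now: [3 2 1]
Gen 4 (s2^-1): strand 2 crosses under strand 1. Perm now: [3 1 2]
Gen 5 (s2): strand 1 crosses over strand 2. Perm now: [3 2 1]
Gen 6 (s1): strand 3 crosses over strand 2. Perm now: [2 3 1]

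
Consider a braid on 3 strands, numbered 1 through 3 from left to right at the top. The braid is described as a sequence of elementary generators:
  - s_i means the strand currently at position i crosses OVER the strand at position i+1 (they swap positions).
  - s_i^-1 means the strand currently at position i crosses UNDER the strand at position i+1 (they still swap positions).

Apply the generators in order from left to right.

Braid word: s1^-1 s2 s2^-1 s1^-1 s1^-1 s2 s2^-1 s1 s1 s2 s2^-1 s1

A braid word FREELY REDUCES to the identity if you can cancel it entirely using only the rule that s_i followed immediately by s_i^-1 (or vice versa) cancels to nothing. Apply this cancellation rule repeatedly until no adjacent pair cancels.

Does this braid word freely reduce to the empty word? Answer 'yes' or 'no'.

Answer: yes

Derivation:
Gen 1 (s1^-1): push. Stack: [s1^-1]
Gen 2 (s2): push. Stack: [s1^-1 s2]
Gen 3 (s2^-1): cancels prior s2. Stack: [s1^-1]
Gen 4 (s1^-1): push. Stack: [s1^-1 s1^-1]
Gen 5 (s1^-1): push. Stack: [s1^-1 s1^-1 s1^-1]
Gen 6 (s2): push. Stack: [s1^-1 s1^-1 s1^-1 s2]
Gen 7 (s2^-1): cancels prior s2. Stack: [s1^-1 s1^-1 s1^-1]
Gen 8 (s1): cancels prior s1^-1. Stack: [s1^-1 s1^-1]
Gen 9 (s1): cancels prior s1^-1. Stack: [s1^-1]
Gen 10 (s2): push. Stack: [s1^-1 s2]
Gen 11 (s2^-1): cancels prior s2. Stack: [s1^-1]
Gen 12 (s1): cancels prior s1^-1. Stack: []
Reduced word: (empty)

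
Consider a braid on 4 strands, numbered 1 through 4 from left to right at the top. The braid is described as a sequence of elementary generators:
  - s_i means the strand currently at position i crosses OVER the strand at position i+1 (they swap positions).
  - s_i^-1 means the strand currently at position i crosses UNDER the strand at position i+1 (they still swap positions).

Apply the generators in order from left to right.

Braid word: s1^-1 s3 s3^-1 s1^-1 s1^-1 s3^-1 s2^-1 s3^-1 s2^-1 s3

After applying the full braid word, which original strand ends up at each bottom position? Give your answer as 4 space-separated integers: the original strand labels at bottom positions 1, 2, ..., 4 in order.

Answer: 2 3 1 4

Derivation:
Gen 1 (s1^-1): strand 1 crosses under strand 2. Perm now: [2 1 3 4]
Gen 2 (s3): strand 3 crosses over strand 4. Perm now: [2 1 4 3]
Gen 3 (s3^-1): strand 4 crosses under strand 3. Perm now: [2 1 3 4]
Gen 4 (s1^-1): strand 2 crosses under strand 1. Perm now: [1 2 3 4]
Gen 5 (s1^-1): strand 1 crosses under strand 2. Perm now: [2 1 3 4]
Gen 6 (s3^-1): strand 3 crosses under strand 4. Perm now: [2 1 4 3]
Gen 7 (s2^-1): strand 1 crosses under strand 4. Perm now: [2 4 1 3]
Gen 8 (s3^-1): strand 1 crosses under strand 3. Perm now: [2 4 3 1]
Gen 9 (s2^-1): strand 4 crosses under strand 3. Perm now: [2 3 4 1]
Gen 10 (s3): strand 4 crosses over strand 1. Perm now: [2 3 1 4]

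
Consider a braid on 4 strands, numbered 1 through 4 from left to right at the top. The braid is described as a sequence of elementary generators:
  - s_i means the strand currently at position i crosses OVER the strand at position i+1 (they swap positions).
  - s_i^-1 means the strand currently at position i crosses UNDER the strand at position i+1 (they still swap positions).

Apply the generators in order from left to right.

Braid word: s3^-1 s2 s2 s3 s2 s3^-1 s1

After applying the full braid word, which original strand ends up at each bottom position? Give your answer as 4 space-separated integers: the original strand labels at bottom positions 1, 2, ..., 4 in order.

Gen 1 (s3^-1): strand 3 crosses under strand 4. Perm now: [1 2 4 3]
Gen 2 (s2): strand 2 crosses over strand 4. Perm now: [1 4 2 3]
Gen 3 (s2): strand 4 crosses over strand 2. Perm now: [1 2 4 3]
Gen 4 (s3): strand 4 crosses over strand 3. Perm now: [1 2 3 4]
Gen 5 (s2): strand 2 crosses over strand 3. Perm now: [1 3 2 4]
Gen 6 (s3^-1): strand 2 crosses under strand 4. Perm now: [1 3 4 2]
Gen 7 (s1): strand 1 crosses over strand 3. Perm now: [3 1 4 2]

Answer: 3 1 4 2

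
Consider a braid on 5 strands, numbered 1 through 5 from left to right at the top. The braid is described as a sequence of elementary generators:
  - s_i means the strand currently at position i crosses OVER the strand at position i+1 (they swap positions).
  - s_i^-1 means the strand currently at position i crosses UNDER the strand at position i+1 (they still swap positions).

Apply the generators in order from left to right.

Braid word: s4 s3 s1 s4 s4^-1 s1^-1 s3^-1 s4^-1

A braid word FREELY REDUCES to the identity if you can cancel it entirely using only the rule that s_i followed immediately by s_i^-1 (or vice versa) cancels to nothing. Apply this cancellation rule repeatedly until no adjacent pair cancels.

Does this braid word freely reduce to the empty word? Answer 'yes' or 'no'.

Answer: yes

Derivation:
Gen 1 (s4): push. Stack: [s4]
Gen 2 (s3): push. Stack: [s4 s3]
Gen 3 (s1): push. Stack: [s4 s3 s1]
Gen 4 (s4): push. Stack: [s4 s3 s1 s4]
Gen 5 (s4^-1): cancels prior s4. Stack: [s4 s3 s1]
Gen 6 (s1^-1): cancels prior s1. Stack: [s4 s3]
Gen 7 (s3^-1): cancels prior s3. Stack: [s4]
Gen 8 (s4^-1): cancels prior s4. Stack: []
Reduced word: (empty)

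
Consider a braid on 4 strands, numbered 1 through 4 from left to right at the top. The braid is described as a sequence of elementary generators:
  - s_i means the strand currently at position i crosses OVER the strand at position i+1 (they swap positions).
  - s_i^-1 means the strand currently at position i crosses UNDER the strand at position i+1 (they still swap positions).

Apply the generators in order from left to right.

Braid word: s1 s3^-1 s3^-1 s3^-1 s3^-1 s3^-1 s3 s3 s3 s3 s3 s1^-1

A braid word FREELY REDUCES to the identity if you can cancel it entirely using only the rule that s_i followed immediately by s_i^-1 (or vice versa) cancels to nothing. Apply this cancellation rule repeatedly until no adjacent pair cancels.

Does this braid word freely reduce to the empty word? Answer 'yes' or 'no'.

Gen 1 (s1): push. Stack: [s1]
Gen 2 (s3^-1): push. Stack: [s1 s3^-1]
Gen 3 (s3^-1): push. Stack: [s1 s3^-1 s3^-1]
Gen 4 (s3^-1): push. Stack: [s1 s3^-1 s3^-1 s3^-1]
Gen 5 (s3^-1): push. Stack: [s1 s3^-1 s3^-1 s3^-1 s3^-1]
Gen 6 (s3^-1): push. Stack: [s1 s3^-1 s3^-1 s3^-1 s3^-1 s3^-1]
Gen 7 (s3): cancels prior s3^-1. Stack: [s1 s3^-1 s3^-1 s3^-1 s3^-1]
Gen 8 (s3): cancels prior s3^-1. Stack: [s1 s3^-1 s3^-1 s3^-1]
Gen 9 (s3): cancels prior s3^-1. Stack: [s1 s3^-1 s3^-1]
Gen 10 (s3): cancels prior s3^-1. Stack: [s1 s3^-1]
Gen 11 (s3): cancels prior s3^-1. Stack: [s1]
Gen 12 (s1^-1): cancels prior s1. Stack: []
Reduced word: (empty)

Answer: yes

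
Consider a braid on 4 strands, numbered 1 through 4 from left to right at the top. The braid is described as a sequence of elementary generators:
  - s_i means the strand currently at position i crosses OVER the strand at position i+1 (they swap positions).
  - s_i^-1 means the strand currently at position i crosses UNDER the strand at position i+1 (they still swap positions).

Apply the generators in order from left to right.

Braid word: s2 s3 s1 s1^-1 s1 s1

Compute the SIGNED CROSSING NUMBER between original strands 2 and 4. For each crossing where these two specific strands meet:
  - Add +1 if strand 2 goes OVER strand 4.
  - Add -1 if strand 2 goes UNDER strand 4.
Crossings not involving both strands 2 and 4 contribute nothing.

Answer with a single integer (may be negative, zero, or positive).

Answer: 1

Derivation:
Gen 1: crossing 2x3. Both 2&4? no. Sum: 0
Gen 2: 2 over 4. Both 2&4? yes. Contrib: +1. Sum: 1
Gen 3: crossing 1x3. Both 2&4? no. Sum: 1
Gen 4: crossing 3x1. Both 2&4? no. Sum: 1
Gen 5: crossing 1x3. Both 2&4? no. Sum: 1
Gen 6: crossing 3x1. Both 2&4? no. Sum: 1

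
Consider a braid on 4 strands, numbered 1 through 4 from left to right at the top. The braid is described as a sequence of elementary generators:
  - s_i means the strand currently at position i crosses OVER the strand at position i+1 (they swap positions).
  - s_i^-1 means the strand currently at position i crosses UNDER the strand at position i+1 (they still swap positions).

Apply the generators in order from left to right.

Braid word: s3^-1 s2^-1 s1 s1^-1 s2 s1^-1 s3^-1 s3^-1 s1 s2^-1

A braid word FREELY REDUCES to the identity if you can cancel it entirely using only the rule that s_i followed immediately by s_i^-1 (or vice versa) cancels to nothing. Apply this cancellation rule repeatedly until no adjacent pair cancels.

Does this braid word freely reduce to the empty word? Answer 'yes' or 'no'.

Answer: no

Derivation:
Gen 1 (s3^-1): push. Stack: [s3^-1]
Gen 2 (s2^-1): push. Stack: [s3^-1 s2^-1]
Gen 3 (s1): push. Stack: [s3^-1 s2^-1 s1]
Gen 4 (s1^-1): cancels prior s1. Stack: [s3^-1 s2^-1]
Gen 5 (s2): cancels prior s2^-1. Stack: [s3^-1]
Gen 6 (s1^-1): push. Stack: [s3^-1 s1^-1]
Gen 7 (s3^-1): push. Stack: [s3^-1 s1^-1 s3^-1]
Gen 8 (s3^-1): push. Stack: [s3^-1 s1^-1 s3^-1 s3^-1]
Gen 9 (s1): push. Stack: [s3^-1 s1^-1 s3^-1 s3^-1 s1]
Gen 10 (s2^-1): push. Stack: [s3^-1 s1^-1 s3^-1 s3^-1 s1 s2^-1]
Reduced word: s3^-1 s1^-1 s3^-1 s3^-1 s1 s2^-1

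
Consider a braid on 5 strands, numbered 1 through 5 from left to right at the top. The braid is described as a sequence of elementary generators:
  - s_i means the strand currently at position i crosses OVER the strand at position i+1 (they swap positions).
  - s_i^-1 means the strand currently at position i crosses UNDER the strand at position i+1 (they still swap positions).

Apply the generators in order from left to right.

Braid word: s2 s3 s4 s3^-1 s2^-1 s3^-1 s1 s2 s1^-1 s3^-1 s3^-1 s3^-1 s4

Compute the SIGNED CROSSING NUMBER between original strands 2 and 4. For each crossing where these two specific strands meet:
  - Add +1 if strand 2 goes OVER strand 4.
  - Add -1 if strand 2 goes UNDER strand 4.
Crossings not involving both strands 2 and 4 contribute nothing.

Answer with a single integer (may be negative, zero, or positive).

Answer: 1

Derivation:
Gen 1: crossing 2x3. Both 2&4? no. Sum: 0
Gen 2: 2 over 4. Both 2&4? yes. Contrib: +1. Sum: 1
Gen 3: crossing 2x5. Both 2&4? no. Sum: 1
Gen 4: crossing 4x5. Both 2&4? no. Sum: 1
Gen 5: crossing 3x5. Both 2&4? no. Sum: 1
Gen 6: crossing 3x4. Both 2&4? no. Sum: 1
Gen 7: crossing 1x5. Both 2&4? no. Sum: 1
Gen 8: crossing 1x4. Both 2&4? no. Sum: 1
Gen 9: crossing 5x4. Both 2&4? no. Sum: 1
Gen 10: crossing 1x3. Both 2&4? no. Sum: 1
Gen 11: crossing 3x1. Both 2&4? no. Sum: 1
Gen 12: crossing 1x3. Both 2&4? no. Sum: 1
Gen 13: crossing 1x2. Both 2&4? no. Sum: 1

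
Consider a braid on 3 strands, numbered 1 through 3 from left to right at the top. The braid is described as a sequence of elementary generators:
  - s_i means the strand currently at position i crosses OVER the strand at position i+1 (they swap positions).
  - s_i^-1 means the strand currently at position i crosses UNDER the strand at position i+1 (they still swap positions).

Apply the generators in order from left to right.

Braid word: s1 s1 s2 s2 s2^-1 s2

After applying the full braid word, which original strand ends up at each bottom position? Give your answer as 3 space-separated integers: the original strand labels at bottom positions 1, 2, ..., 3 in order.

Gen 1 (s1): strand 1 crosses over strand 2. Perm now: [2 1 3]
Gen 2 (s1): strand 2 crosses over strand 1. Perm now: [1 2 3]
Gen 3 (s2): strand 2 crosses over strand 3. Perm now: [1 3 2]
Gen 4 (s2): strand 3 crosses over strand 2. Perm now: [1 2 3]
Gen 5 (s2^-1): strand 2 crosses under strand 3. Perm now: [1 3 2]
Gen 6 (s2): strand 3 crosses over strand 2. Perm now: [1 2 3]

Answer: 1 2 3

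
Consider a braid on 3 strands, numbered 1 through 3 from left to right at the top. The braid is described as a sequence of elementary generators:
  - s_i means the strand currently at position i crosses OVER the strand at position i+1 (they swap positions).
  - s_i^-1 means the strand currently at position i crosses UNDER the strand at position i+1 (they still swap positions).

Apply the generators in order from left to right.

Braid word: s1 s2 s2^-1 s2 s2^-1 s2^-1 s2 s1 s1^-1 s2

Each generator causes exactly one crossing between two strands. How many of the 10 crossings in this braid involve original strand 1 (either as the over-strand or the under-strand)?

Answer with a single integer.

Answer: 10

Derivation:
Gen 1: crossing 1x2. Involves strand 1? yes. Count so far: 1
Gen 2: crossing 1x3. Involves strand 1? yes. Count so far: 2
Gen 3: crossing 3x1. Involves strand 1? yes. Count so far: 3
Gen 4: crossing 1x3. Involves strand 1? yes. Count so far: 4
Gen 5: crossing 3x1. Involves strand 1? yes. Count so far: 5
Gen 6: crossing 1x3. Involves strand 1? yes. Count so far: 6
Gen 7: crossing 3x1. Involves strand 1? yes. Count so far: 7
Gen 8: crossing 2x1. Involves strand 1? yes. Count so far: 8
Gen 9: crossing 1x2. Involves strand 1? yes. Count so far: 9
Gen 10: crossing 1x3. Involves strand 1? yes. Count so far: 10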